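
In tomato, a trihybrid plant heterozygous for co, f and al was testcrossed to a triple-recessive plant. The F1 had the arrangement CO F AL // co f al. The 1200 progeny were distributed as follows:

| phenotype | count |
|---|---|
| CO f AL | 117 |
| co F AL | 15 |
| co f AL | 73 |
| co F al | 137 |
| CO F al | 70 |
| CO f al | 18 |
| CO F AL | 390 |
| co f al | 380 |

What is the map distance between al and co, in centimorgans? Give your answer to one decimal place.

The two rarest classes, co F AL and CO f al, are the double crossovers. Comparing them with the parentals, only the co allele has switched, so co is the middle locus and the order is f – co – al.
Crossovers in the co–al interval produce the single-crossover classes CO F al and co f AL (70 + 73 = 143) plus the double crossovers (33).
RF(co–al) = (143 + 33) / 1200 = 176/1200 = 0.1467 → 14.7 centimorgans.

14.7 centimorgans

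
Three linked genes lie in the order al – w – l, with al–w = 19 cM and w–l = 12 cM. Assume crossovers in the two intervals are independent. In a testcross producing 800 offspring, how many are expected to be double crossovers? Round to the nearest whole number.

Map distances give recombination frequencies of 0.190 and 0.120 for the two intervals.
With no interference, expected double-crossover frequency = 0.190 × 0.120 = 0.02280.
Expected number = 0.02280 × 800 = 18.24 ≈ 18.

18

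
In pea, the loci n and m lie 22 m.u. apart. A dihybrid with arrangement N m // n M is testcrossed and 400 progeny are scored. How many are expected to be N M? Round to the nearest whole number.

A map distance of 22 m.u. corresponds to a recombination frequency of 0.220.
The F1 is N m / n M, so N M is a recombinant gamete class with expected frequency r/2 = 0.220/2 = 0.1100.
Expected number = 0.1100 × 400 = 44.00 ≈ 44.

44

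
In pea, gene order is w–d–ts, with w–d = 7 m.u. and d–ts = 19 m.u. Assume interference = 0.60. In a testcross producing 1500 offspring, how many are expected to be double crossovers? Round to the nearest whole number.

8

Map distances give recombination frequencies of 0.070 and 0.190 for the two intervals.
With interference 0.60 (so coincidence = 0.40), expected double-crossover frequency = 0.070 × 0.190 × 0.40 = 0.00532.
Expected number = 0.00532 × 1500 = 7.98 ≈ 8.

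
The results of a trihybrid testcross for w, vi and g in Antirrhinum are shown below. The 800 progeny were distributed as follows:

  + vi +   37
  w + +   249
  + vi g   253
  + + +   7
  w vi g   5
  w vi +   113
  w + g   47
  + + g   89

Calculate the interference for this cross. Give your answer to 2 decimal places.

0.53

The two most frequent reciprocal classes, + vi g and w + +, are the parental types, so the F1 was + vi g / w + +.
The two rarest classes, w vi g and + + +, are the double crossovers. Comparing them with the parentals, only the w allele has switched, so w is the middle locus and the order is vi – w – g.
vi–w: (202 + 12)/800 = 0.2675; w–g: (84 + 12)/800 = 0.1200.
Expected DCO frequency = 0.2675 × 0.1200 ≈ 0.03210; observed = 12/800 ≈ 0.01500.
Coefficient of coincidence = 0.01500/0.03210 ≈ 0.47; interference = 1 − 0.47 = 0.53.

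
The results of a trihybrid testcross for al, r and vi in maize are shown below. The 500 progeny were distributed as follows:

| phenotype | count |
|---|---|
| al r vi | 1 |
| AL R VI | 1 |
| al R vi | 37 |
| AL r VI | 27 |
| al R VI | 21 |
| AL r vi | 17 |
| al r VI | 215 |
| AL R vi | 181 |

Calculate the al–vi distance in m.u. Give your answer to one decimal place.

13.2 m.u.

The two most frequent reciprocal classes, al r VI and AL R vi, are the parental types, so the F1 was al r VI / AL R vi.
The two rarest classes, al r vi and AL R VI, are the double crossovers. Comparing them with the parentals, only the vi allele has switched, so vi is the middle locus and the order is r – vi – al.
Crossovers in the vi–al interval produce the single-crossover classes AL r VI and al R vi (27 + 37 = 64) plus the double crossovers (2).
RF(vi–al) = (64 + 2) / 500 = 66/500 = 0.1320 → 13.2 m.u.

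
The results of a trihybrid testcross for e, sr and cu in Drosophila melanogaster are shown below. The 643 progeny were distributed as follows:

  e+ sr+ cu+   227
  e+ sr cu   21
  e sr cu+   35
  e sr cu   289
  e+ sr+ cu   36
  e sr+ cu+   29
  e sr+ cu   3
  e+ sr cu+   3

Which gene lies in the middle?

sr

The two most frequent reciprocal classes, e sr cu and e+ sr+ cu+, are the parental types, so the F1 was e sr cu / e+ sr+ cu+.
The two rarest classes, e sr+ cu and e+ sr cu+, are the double crossovers. Comparing them with the parentals, only the sr allele has switched, so sr is the middle locus and the order is e – sr – cu.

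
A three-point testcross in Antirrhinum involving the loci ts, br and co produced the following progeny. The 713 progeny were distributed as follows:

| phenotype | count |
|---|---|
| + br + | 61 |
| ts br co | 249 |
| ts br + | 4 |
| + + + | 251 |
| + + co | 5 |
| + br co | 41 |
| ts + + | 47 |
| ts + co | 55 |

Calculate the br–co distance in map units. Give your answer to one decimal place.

The two most frequent reciprocal classes, + + + and ts br co, are the parental types, so the F1 was + + + / ts br co.
The two rarest classes, + + co and ts br +, are the double crossovers. Comparing them with the parentals, only the co allele has switched, so co is the middle locus and the order is ts – co – br.
Crossovers in the co–br interval produce the single-crossover classes + br + and ts + co (61 + 55 = 116) plus the double crossovers (9).
RF(co–br) = (116 + 9) / 713 = 125/713 = 0.1753 → 17.5 map units.

17.5 map units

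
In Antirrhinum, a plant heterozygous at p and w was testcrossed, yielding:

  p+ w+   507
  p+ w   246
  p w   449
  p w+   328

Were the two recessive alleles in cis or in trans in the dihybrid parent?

cis

The two most frequent classes are p+ w+ (507) and p w (449); these are the parental (non-recombinant) types.
So the F1 carried p+ w+ on one chromosome and p w on the other — the recessive alleles are on the same chromosome (cis / coupling).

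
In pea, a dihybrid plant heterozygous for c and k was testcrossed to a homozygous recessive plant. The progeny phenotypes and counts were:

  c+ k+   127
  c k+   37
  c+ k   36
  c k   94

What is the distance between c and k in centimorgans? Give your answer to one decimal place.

The two most frequent classes, c+ k+ (127) and c k (94), are the parental types, so the F1 was c+ k+ / c k.
The recombinant classes are c+ k and c k+: 36 + 37 = 73.
Recombination frequency = 73/294 = 0.2483 ≈ 24.8%, i.e. 24.8 centimorgans.

24.8 centimorgans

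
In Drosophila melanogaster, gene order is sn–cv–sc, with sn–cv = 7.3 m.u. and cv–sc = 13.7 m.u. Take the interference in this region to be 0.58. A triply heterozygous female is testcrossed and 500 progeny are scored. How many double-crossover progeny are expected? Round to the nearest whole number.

Map distances give recombination frequencies of 0.073 and 0.137 for the two intervals.
With interference 0.58 (so coincidence = 0.42), expected double-crossover frequency = 0.073 × 0.137 × 0.42 = 0.00420.
Expected number = 0.00420 × 500 = 2.10 ≈ 2.

2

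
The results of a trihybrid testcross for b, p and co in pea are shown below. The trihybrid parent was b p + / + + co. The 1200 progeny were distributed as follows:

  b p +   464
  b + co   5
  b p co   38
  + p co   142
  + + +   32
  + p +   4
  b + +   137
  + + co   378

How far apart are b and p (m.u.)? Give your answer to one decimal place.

The two rarest classes, + p + and b + co, are the double crossovers. Comparing them with the parentals, only the b allele has switched, so b is the middle locus and the order is co – b – p.
Crossovers in the b–p interval produce the single-crossover classes b + + and + p co (137 + 142 = 279) plus the double crossovers (9).
RF(b–p) = (279 + 9) / 1200 = 288/1200 = 0.2400 → 24.0 m.u.

24.0 m.u.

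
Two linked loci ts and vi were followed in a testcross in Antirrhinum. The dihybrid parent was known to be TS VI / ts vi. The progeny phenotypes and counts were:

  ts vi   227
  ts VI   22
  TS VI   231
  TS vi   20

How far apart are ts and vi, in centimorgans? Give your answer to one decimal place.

The recombinant classes are TS vi and ts VI: 20 + 22 = 42.
Recombination frequency = 42/500 = 0.0840 ≈ 8.4%, i.e. 8.4 centimorgans.

8.4 centimorgans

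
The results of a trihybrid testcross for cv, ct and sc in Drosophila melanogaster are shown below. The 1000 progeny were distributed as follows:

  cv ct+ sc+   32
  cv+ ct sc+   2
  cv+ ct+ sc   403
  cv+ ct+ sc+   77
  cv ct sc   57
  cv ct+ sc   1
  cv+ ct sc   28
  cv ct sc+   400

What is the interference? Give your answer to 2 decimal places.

0.65

The two most frequent reciprocal classes, cv ct sc+ and cv+ ct+ sc, are the parental types, so the F1 was cv ct sc+ / cv+ ct+ sc.
The two rarest classes, cv+ ct sc+ and cv ct+ sc, are the double crossovers. Comparing them with the parentals, only the cv allele has switched, so cv is the middle locus and the order is sc – cv – ct.
sc–cv: (134 + 3)/1000 = 0.1370; cv–ct: (60 + 3)/1000 = 0.0630.
Expected DCO frequency = 0.1370 × 0.0630 ≈ 0.00863; observed = 3/1000 ≈ 0.00300.
Coefficient of coincidence = 0.00300/0.00863 ≈ 0.35; interference = 1 − 0.35 = 0.65.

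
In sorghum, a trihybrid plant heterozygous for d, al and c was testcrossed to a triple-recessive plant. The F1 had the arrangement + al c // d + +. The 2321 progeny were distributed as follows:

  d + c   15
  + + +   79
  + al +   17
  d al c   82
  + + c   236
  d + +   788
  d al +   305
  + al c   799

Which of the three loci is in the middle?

c

The two rarest classes, + al + and d + c, are the double crossovers. Comparing them with the parentals, only the c allele has switched, so c is the middle locus and the order is d – c – al.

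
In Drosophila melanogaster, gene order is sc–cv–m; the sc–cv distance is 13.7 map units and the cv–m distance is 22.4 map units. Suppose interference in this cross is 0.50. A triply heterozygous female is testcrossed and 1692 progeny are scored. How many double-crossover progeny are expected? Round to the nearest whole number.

26

Map distances give recombination frequencies of 0.137 and 0.224 for the two intervals.
With interference 0.50 (so coincidence = 0.50), expected double-crossover frequency = 0.137 × 0.224 × 0.50 = 0.01534.
Expected number = 0.01534 × 1692 = 25.96 ≈ 26.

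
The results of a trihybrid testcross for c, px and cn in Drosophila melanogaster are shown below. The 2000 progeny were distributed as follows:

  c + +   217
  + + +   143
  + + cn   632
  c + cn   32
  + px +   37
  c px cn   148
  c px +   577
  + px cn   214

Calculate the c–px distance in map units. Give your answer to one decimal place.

The two most frequent reciprocal classes, + + cn and c px +, are the parental types, so the F1 was + + cn / c px +.
The two rarest classes, c + cn and + px +, are the double crossovers. Comparing them with the parentals, only the c allele has switched, so c is the middle locus and the order is cn – c – px.
Crossovers in the c–px interval produce the single-crossover classes + px cn and c + + (214 + 217 = 431) plus the double crossovers (69).
RF(c–px) = (431 + 69) / 2000 = 500/2000 = 0.2500 → 25.0 map units.

25.0 map units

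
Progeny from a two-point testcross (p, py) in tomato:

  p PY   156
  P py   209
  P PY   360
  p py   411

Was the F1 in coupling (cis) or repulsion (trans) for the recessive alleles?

cis

The two most frequent classes are P PY (360) and p py (411); these are the parental (non-recombinant) types.
So the F1 carried P PY on one chromosome and p py on the other — the recessive alleles are on the same chromosome (cis / coupling).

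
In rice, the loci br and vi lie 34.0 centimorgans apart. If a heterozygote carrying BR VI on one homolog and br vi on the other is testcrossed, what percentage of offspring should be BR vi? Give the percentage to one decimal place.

A map distance of 34.0 centimorgans corresponds to a recombination frequency of 0.340.
The F1 is BR VI / br vi, so BR vi is a recombinant gamete class with expected frequency r/2 = 0.340/2 = 0.1700.
That is 0.1700 = 17.0% of the progeny.

17.0%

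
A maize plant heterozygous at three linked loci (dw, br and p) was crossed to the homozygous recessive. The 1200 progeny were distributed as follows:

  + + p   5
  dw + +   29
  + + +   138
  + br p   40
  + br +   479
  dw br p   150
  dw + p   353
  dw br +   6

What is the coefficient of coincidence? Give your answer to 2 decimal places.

0.55

The two most frequent reciprocal classes, dw + p and + br +, are the parental types, so the F1 was dw + p / + br +.
The two rarest classes, + + p and dw br +, are the double crossovers. Comparing them with the parentals, only the dw allele has switched, so dw is the middle locus and the order is p – dw – br.
p–dw: (69 + 11)/1200 = 0.0667; dw–br: (288 + 11)/1200 = 0.2492.
Expected DCO frequency = 0.0667 × 0.2492 ≈ 0.01662; observed = 11/1200 ≈ 0.00917.
Coefficient of coincidence = 0.00917/0.01662 ≈ 0.55.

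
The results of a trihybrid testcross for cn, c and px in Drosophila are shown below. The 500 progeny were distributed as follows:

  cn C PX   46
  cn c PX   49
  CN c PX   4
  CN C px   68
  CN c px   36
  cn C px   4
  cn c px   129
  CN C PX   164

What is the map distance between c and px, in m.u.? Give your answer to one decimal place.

The two most frequent reciprocal classes, cn c px and CN C PX, are the parental types, so the F1 was cn c px / CN C PX.
The two rarest classes, cn C px and CN c PX, are the double crossovers. Comparing them with the parentals, only the c allele has switched, so c is the middle locus and the order is px – c – cn.
Crossovers in the px–c interval produce the single-crossover classes cn c PX and CN C px (49 + 68 = 117) plus the double crossovers (8).
RF(px–c) = (117 + 8) / 500 = 125/500 = 0.2500 → 25.0 m.u.

25.0 m.u.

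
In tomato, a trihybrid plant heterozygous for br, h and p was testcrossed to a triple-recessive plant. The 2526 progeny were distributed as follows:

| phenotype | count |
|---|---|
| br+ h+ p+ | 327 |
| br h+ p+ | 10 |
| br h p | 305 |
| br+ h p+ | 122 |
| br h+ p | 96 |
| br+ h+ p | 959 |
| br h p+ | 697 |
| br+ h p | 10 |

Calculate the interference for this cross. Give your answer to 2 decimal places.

The two most frequent reciprocal classes, br h p+ and br+ h+ p, are the parental types, so the F1 was br h p+ / br+ h+ p.
The two rarest classes, br h+ p+ and br+ h p, are the double crossovers. Comparing them with the parentals, only the h allele has switched, so h is the middle locus and the order is p – h – br.
p–h: (632 + 20)/2526 = 0.2581; h–br: (218 + 20)/2526 = 0.0942.
Expected DCO frequency = 0.2581 × 0.0942 ≈ 0.02431; observed = 20/2526 ≈ 0.00792.
Coefficient of coincidence = 0.00792/0.02431 ≈ 0.33; interference = 1 − 0.33 = 0.67.

0.67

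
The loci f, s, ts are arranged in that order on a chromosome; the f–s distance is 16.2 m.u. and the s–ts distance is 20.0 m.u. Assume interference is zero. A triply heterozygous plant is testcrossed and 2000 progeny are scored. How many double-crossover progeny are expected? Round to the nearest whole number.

65

Map distances give recombination frequencies of 0.162 and 0.200 for the two intervals.
With no interference, expected double-crossover frequency = 0.162 × 0.200 = 0.03240.
Expected number = 0.03240 × 2000 = 64.80 ≈ 65.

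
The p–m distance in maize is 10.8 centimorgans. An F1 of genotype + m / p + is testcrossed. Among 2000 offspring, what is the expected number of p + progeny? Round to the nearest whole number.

892

A map distance of 10.8 centimorgans corresponds to a recombination frequency of 0.108.
The F1 is + m / p +, so p + is a parental gamete class with expected frequency (1 − r)/2 = 0.892/2 = 0.4460.
Expected number = 0.4460 × 2000 = 892.00 ≈ 892.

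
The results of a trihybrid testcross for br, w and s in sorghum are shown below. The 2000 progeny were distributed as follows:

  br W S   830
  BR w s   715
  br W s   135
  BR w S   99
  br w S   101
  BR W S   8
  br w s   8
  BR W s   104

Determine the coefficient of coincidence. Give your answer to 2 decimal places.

0.58

The two most frequent reciprocal classes, BR w s and br W S, are the parental types, so the F1 was BR w s / br W S.
The two rarest classes, br w s and BR W S, are the double crossovers. Comparing them with the parentals, only the br allele has switched, so br is the middle locus and the order is w – br – s.
w–br: (205 + 16)/2000 = 0.1105; br–s: (234 + 16)/2000 = 0.1250.
Expected DCO frequency = 0.1105 × 0.1250 ≈ 0.01381; observed = 16/2000 ≈ 0.00800.
Coefficient of coincidence = 0.00800/0.01381 ≈ 0.58.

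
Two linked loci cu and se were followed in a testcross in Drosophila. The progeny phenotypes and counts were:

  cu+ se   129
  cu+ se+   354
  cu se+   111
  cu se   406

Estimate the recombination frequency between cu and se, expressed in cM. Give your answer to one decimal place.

24.0 cM

The two most frequent classes, cu+ se+ (354) and cu se (406), are the parental types, so the F1 was cu+ se+ / cu se.
The recombinant classes are cu+ se and cu se+: 129 + 111 = 240.
Recombination frequency = 240/1000 = 0.2400 ≈ 24.0%, i.e. 24.0 cM.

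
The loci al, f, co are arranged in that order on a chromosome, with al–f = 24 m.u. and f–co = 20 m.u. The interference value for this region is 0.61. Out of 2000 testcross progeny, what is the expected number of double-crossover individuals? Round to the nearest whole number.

37

Map distances give recombination frequencies of 0.240 and 0.200 for the two intervals.
With interference 0.61 (so coincidence = 0.39), expected double-crossover frequency = 0.240 × 0.200 × 0.39 = 0.01872.
Expected number = 0.01872 × 2000 = 37.44 ≈ 37.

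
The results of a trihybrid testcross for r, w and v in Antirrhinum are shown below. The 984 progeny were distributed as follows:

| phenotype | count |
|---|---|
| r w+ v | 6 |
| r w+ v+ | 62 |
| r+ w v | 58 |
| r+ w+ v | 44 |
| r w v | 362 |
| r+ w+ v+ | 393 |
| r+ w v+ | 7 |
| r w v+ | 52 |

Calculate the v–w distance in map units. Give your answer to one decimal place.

The two most frequent reciprocal classes, r w v and r+ w+ v+, are the parental types, so the F1 was r w v / r+ w+ v+.
The two rarest classes, r w+ v and r+ w v+, are the double crossovers. Comparing them with the parentals, only the w allele has switched, so w is the middle locus and the order is v – w – r.
Crossovers in the v–w interval produce the single-crossover classes r w v+ and r+ w+ v (52 + 44 = 96) plus the double crossovers (13).
RF(v–w) = (96 + 13) / 984 = 109/984 = 0.1108 → 11.1 map units.

11.1 map units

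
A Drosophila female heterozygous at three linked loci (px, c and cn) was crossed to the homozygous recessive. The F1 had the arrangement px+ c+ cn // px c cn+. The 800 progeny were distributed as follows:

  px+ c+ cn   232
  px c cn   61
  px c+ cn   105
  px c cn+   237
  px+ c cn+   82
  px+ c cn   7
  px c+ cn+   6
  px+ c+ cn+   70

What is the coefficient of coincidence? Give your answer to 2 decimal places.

0.36

The two rarest classes, px+ c cn and px c+ cn+, are the double crossovers. Comparing them with the parentals, only the c allele has switched, so c is the middle locus and the order is cn – c – px.
cn–c: (131 + 13)/800 = 0.1800; c–px: (187 + 13)/800 = 0.2500.
Expected DCO frequency = 0.1800 × 0.2500 ≈ 0.04500; observed = 13/800 ≈ 0.01625.
Coefficient of coincidence = 0.01625/0.04500 ≈ 0.36.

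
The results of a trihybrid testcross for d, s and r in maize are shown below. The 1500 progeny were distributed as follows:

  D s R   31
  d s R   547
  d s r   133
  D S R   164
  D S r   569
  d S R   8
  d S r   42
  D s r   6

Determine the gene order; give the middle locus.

The two most frequent reciprocal classes, d s R and D S r, are the parental types, so the F1 was d s R / D S r.
The two rarest classes, d S R and D s r, are the double crossovers. Comparing them with the parentals, only the s allele has switched, so s is the middle locus and the order is d – s – r.

s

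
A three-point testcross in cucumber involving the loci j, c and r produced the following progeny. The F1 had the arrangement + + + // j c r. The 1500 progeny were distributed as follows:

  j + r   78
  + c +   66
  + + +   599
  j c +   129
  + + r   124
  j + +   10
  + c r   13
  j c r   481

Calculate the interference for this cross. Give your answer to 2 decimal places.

The two rarest classes, j + + and + c r, are the double crossovers. Comparing them with the parentals, only the j allele has switched, so j is the middle locus and the order is c – j – r.
c–j: (144 + 23)/1500 = 0.1113; j–r: (253 + 23)/1500 = 0.1840.
Expected DCO frequency = 0.1113 × 0.1840 ≈ 0.02048; observed = 23/1500 ≈ 0.01533.
Coefficient of coincidence = 0.01533/0.02048 ≈ 0.75; interference = 1 − 0.75 = 0.25.

0.25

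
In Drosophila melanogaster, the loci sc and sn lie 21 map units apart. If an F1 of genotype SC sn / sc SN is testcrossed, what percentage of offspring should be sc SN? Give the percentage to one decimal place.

A map distance of 21 map units corresponds to a recombination frequency of 0.210.
The F1 is SC sn / sc SN, so sc SN is a parental gamete class with expected frequency (1 − r)/2 = 0.790/2 = 0.3950.
That is 0.3950 = 39.5% of the progeny.

39.5%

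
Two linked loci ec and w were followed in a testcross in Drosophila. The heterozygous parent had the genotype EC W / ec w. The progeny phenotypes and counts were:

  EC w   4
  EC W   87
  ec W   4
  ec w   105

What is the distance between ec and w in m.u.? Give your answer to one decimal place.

4.0 m.u.

The recombinant classes are EC w and ec W: 4 + 4 = 8.
Recombination frequency = 8/200 = 0.0400 ≈ 4.0%, i.e. 4.0 m.u.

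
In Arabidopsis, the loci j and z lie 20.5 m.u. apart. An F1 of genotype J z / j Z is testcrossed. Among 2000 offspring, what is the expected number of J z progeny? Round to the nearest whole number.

795

A map distance of 20.5 m.u. corresponds to a recombination frequency of 0.205.
The F1 is J z / j Z, so J z is a parental gamete class with expected frequency (1 − r)/2 = 0.795/2 = 0.3975.
Expected number = 0.3975 × 2000 = 795.00 ≈ 795.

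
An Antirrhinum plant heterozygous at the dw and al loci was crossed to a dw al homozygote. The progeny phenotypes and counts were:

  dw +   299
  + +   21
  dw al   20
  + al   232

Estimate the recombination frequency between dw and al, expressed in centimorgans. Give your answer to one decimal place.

7.2 centimorgans

The two most frequent classes, + al (232) and dw + (299), are the parental types, so the F1 was + al / dw +.
The recombinant classes are + + and dw al: 21 + 20 = 41.
Recombination frequency = 41/572 = 0.0717 ≈ 7.2%, i.e. 7.2 centimorgans.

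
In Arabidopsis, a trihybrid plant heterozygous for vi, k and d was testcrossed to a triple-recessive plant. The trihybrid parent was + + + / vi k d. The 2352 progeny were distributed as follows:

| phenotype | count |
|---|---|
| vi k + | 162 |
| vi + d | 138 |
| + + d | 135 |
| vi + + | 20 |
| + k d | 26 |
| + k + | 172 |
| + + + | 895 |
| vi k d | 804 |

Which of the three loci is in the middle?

vi

The two rarest classes, vi + + and + k d, are the double crossovers. Comparing them with the parentals, only the vi allele has switched, so vi is the middle locus and the order is d – vi – k.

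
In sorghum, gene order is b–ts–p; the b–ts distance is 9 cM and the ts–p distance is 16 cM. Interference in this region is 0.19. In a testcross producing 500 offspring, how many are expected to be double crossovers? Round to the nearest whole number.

6

Map distances give recombination frequencies of 0.090 and 0.160 for the two intervals.
With interference 0.19 (so coincidence = 0.81), expected double-crossover frequency = 0.090 × 0.160 × 0.81 = 0.01166.
Expected number = 0.01166 × 500 = 5.83 ≈ 6.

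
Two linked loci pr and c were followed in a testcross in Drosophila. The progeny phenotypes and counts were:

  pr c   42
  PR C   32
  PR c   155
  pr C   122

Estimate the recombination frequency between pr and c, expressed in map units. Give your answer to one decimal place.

21.1 map units

The two most frequent classes, PR c (155) and pr C (122), are the parental types, so the F1 was PR c / pr C.
The recombinant classes are PR C and pr c: 32 + 42 = 74.
Recombination frequency = 74/351 = 0.2108 ≈ 21.1%, i.e. 21.1 map units.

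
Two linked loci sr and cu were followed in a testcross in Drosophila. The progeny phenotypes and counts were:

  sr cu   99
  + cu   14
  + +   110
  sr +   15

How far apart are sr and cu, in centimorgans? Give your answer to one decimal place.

12.2 centimorgans

The two most frequent classes, + + (110) and sr cu (99), are the parental types, so the F1 was + + / sr cu.
The recombinant classes are + cu and sr +: 14 + 15 = 29.
Recombination frequency = 29/238 = 0.1218 ≈ 12.2%, i.e. 12.2 centimorgans.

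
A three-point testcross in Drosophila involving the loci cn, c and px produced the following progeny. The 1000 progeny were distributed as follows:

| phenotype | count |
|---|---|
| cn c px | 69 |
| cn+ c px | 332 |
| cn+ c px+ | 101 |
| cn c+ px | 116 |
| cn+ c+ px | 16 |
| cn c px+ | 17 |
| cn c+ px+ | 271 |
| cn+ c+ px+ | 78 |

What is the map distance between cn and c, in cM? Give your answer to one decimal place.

18.0 cM

The two most frequent reciprocal classes, cn+ c px and cn c+ px+, are the parental types, so the F1 was cn+ c px / cn c+ px+.
The two rarest classes, cn+ c+ px and cn c px+, are the double crossovers. Comparing them with the parentals, only the c allele has switched, so c is the middle locus and the order is px – c – cn.
Crossovers in the c–cn interval produce the single-crossover classes cn c px and cn+ c+ px+ (69 + 78 = 147) plus the double crossovers (33).
RF(c–cn) = (147 + 33) / 1000 = 180/1000 = 0.1800 → 18.0 cM.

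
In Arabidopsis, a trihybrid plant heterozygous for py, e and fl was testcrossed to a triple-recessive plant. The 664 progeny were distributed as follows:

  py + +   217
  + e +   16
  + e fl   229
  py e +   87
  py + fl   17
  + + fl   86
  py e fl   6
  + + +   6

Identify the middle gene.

py

The two most frequent reciprocal classes, py + + and + e fl, are the parental types, so the F1 was py + + / + e fl.
The two rarest classes, + + + and py e fl, are the double crossovers. Comparing them with the parentals, only the py allele has switched, so py is the middle locus and the order is e – py – fl.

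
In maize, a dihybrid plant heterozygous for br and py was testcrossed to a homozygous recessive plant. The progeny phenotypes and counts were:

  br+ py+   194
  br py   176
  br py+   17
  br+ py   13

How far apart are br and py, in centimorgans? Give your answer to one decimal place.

The two most frequent classes, br+ py+ (194) and br py (176), are the parental types, so the F1 was br+ py+ / br py.
The recombinant classes are br+ py and br py+: 13 + 17 = 30.
Recombination frequency = 30/400 = 0.0750 ≈ 7.5%, i.e. 7.5 centimorgans.

7.5 centimorgans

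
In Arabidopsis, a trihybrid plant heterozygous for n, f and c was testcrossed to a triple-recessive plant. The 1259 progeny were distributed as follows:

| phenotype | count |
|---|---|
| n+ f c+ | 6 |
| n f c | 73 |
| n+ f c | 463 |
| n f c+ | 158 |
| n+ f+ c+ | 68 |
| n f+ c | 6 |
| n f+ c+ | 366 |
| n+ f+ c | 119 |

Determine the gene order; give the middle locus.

c

The two most frequent reciprocal classes, n+ f c and n f+ c+, are the parental types, so the F1 was n+ f c / n f+ c+.
The two rarest classes, n+ f c+ and n f+ c, are the double crossovers. Comparing them with the parentals, only the c allele has switched, so c is the middle locus and the order is f – c – n.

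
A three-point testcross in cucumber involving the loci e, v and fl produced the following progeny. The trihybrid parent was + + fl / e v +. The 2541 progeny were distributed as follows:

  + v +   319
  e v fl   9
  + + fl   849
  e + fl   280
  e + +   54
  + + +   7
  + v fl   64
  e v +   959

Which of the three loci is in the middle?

The two rarest classes, + + + and e v fl, are the double crossovers. Comparing them with the parentals, only the fl allele has switched, so fl is the middle locus and the order is e – fl – v.

fl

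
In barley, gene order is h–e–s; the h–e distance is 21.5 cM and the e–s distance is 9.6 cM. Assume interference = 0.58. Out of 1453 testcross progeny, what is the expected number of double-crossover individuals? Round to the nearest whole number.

13

Map distances give recombination frequencies of 0.215 and 0.096 for the two intervals.
With interference 0.58 (so coincidence = 0.42), expected double-crossover frequency = 0.215 × 0.096 × 0.42 = 0.00867.
Expected number = 0.00867 × 1453 = 12.60 ≈ 13.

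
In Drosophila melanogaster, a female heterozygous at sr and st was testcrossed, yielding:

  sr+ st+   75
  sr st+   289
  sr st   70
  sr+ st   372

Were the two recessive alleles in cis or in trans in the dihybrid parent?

The two most frequent classes are sr+ st (372) and sr st+ (289); these are the parental (non-recombinant) types.
So the F1 carried sr+ st on one chromosome and sr st+ on the other — the recessive alleles are on opposite chromosomes (trans / repulsion).

trans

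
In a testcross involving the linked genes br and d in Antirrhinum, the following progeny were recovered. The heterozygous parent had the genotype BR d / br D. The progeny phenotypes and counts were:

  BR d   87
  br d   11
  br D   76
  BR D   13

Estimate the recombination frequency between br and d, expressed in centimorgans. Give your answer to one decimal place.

The recombinant classes are BR D and br d: 13 + 11 = 24.
Recombination frequency = 24/187 = 0.1283 ≈ 12.8%, i.e. 12.8 centimorgans.

12.8 centimorgans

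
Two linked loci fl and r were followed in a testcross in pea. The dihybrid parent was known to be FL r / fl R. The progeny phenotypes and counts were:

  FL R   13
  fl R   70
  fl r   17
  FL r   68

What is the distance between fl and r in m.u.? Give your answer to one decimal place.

The recombinant classes are FL R and fl r: 13 + 17 = 30.
Recombination frequency = 30/168 = 0.1786 ≈ 17.9%, i.e. 17.9 m.u.

17.9 m.u.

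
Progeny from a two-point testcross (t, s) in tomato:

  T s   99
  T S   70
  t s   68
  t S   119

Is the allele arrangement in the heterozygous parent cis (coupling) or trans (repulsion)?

trans

The two most frequent classes are T s (99) and t S (119); these are the parental (non-recombinant) types.
So the F1 carried T s on one chromosome and t S on the other — the recessive alleles are on opposite chromosomes (trans / repulsion).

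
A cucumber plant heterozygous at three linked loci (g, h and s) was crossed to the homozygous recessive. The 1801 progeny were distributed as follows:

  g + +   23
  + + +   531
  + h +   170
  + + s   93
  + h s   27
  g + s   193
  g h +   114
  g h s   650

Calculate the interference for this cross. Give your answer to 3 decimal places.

The two most frequent reciprocal classes, + + + and g h s, are the parental types, so the F1 was + + + / g h s.
The two rarest classes, g + + and + h s, are the double crossovers. Comparing them with the parentals, only the g allele has switched, so g is the middle locus and the order is h – g – s.
h–g: (363 + 50)/1801 = 0.2293; g–s: (207 + 50)/1801 = 0.1427.
Expected DCO frequency = 0.2293 × 0.1427 ≈ 0.03272; observed = 50/1801 ≈ 0.02776.
Coefficient of coincidence = 0.02776/0.03272 ≈ 0.848; interference = 1 − 0.848 = 0.152.

0.152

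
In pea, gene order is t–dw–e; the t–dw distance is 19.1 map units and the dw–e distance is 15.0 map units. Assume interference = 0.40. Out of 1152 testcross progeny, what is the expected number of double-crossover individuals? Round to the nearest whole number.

20

Map distances give recombination frequencies of 0.191 and 0.150 for the two intervals.
With interference 0.40 (so coincidence = 0.60), expected double-crossover frequency = 0.191 × 0.150 × 0.60 = 0.01719.
Expected number = 0.01719 × 1152 = 19.80 ≈ 20.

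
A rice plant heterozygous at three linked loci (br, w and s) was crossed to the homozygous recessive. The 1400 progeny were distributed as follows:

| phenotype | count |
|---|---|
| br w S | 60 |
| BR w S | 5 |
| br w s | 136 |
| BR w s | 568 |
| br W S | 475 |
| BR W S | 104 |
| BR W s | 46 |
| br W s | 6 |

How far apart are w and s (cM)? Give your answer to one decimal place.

8.4 cM

The two most frequent reciprocal classes, BR w s and br W S, are the parental types, so the F1 was BR w s / br W S.
The two rarest classes, BR w S and br W s, are the double crossovers. Comparing them with the parentals, only the s allele has switched, so s is the middle locus and the order is w – s – br.
Crossovers in the w–s interval produce the single-crossover classes BR W s and br w S (46 + 60 = 106) plus the double crossovers (11).
RF(w–s) = (106 + 11) / 1400 = 117/1400 = 0.0836 → 8.4 cM.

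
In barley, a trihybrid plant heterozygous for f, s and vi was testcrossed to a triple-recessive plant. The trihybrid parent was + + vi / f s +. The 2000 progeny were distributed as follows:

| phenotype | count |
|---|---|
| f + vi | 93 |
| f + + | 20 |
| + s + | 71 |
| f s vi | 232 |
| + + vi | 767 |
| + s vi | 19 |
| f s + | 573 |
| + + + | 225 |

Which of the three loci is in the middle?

The two rarest classes, + s vi and f + +, are the double crossovers. Comparing them with the parentals, only the s allele has switched, so s is the middle locus and the order is vi – s – f.

s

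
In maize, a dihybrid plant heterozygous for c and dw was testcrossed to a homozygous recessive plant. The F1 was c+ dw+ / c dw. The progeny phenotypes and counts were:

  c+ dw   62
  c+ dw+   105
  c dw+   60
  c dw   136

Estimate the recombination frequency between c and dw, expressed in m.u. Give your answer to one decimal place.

33.6 m.u.

The recombinant classes are c+ dw and c dw+: 62 + 60 = 122.
Recombination frequency = 122/363 = 0.3361 ≈ 33.6%, i.e. 33.6 m.u.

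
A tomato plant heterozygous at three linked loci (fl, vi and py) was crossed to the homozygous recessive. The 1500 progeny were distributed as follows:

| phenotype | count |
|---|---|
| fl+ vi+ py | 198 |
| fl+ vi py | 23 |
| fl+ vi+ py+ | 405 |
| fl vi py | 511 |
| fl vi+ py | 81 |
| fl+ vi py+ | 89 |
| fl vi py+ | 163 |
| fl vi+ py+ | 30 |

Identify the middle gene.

The two most frequent reciprocal classes, fl vi py and fl+ vi+ py+, are the parental types, so the F1 was fl vi py / fl+ vi+ py+.
The two rarest classes, fl+ vi py and fl vi+ py+, are the double crossovers. Comparing them with the parentals, only the fl allele has switched, so fl is the middle locus and the order is py – fl – vi.

fl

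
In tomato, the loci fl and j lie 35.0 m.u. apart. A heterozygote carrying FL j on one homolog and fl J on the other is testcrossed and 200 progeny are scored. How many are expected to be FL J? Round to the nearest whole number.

35

A map distance of 35.0 m.u. corresponds to a recombination frequency of 0.350.
The F1 is FL j / fl J, so FL J is a recombinant gamete class with expected frequency r/2 = 0.350/2 = 0.1750.
Expected number = 0.1750 × 200 = 35.00 ≈ 35.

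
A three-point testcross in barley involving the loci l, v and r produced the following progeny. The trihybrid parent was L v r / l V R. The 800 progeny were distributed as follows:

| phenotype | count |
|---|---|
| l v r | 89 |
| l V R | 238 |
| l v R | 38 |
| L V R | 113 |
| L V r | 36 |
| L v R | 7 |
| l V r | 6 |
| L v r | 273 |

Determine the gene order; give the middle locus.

The two rarest classes, L v R and l V r, are the double crossovers. Comparing them with the parentals, only the r allele has switched, so r is the middle locus and the order is v – r – l.

r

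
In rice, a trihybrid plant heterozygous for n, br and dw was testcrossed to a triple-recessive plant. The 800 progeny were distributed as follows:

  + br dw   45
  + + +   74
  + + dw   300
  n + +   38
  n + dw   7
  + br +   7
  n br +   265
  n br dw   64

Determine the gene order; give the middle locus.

The two most frequent reciprocal classes, + + dw and n br +, are the parental types, so the F1 was + + dw / n br +.
The two rarest classes, n + dw and + br +, are the double crossovers. Comparing them with the parentals, only the n allele has switched, so n is the middle locus and the order is br – n – dw.

n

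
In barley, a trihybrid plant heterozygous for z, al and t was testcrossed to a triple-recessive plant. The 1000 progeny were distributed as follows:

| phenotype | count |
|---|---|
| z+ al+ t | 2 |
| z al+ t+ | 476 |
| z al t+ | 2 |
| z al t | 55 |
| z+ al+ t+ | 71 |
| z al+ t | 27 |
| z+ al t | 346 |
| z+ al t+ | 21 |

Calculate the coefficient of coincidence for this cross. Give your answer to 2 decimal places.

The two most frequent reciprocal classes, z+ al t and z al+ t+, are the parental types, so the F1 was z+ al t / z al+ t+.
The two rarest classes, z+ al+ t and z al t+, are the double crossovers. Comparing them with the parentals, only the al allele has switched, so al is the middle locus and the order is t – al – z.
t–al: (48 + 4)/1000 = 0.0520; al–z: (126 + 4)/1000 = 0.1300.
Expected DCO frequency = 0.0520 × 0.1300 ≈ 0.00676; observed = 4/1000 ≈ 0.00400.
Coefficient of coincidence = 0.00400/0.00676 ≈ 0.59.

0.59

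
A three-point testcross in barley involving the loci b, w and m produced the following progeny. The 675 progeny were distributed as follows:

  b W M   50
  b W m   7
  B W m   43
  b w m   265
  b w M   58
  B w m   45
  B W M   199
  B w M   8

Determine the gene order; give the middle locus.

The two most frequent reciprocal classes, B W M and b w m, are the parental types, so the F1 was B W M / b w m.
The two rarest classes, B w M and b W m, are the double crossovers. Comparing them with the parentals, only the w allele has switched, so w is the middle locus and the order is b – w – m.

w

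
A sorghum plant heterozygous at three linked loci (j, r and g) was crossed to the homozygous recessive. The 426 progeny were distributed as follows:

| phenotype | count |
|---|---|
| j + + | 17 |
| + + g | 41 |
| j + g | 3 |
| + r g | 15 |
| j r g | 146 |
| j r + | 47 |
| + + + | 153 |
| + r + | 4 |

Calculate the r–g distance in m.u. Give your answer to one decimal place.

The two most frequent reciprocal classes, + + + and j r g, are the parental types, so the F1 was + + + / j r g.
The two rarest classes, + r + and j + g, are the double crossovers. Comparing them with the parentals, only the r allele has switched, so r is the middle locus and the order is g – r – j.
Crossovers in the g–r interval produce the single-crossover classes + + g and j r + (41 + 47 = 88) plus the double crossovers (7).
RF(g–r) = (88 + 7) / 426 = 95/426 = 0.2230 → 22.3 m.u.

22.3 m.u.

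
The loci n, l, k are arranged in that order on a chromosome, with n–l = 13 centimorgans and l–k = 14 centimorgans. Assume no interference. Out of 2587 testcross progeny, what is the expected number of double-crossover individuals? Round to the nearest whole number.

Map distances give recombination frequencies of 0.130 and 0.140 for the two intervals.
With no interference, expected double-crossover frequency = 0.130 × 0.140 = 0.01820.
Expected number = 0.01820 × 2587 = 47.08 ≈ 47.

47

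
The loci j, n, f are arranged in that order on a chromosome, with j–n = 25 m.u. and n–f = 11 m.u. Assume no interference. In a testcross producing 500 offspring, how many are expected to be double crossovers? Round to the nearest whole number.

Map distances give recombination frequencies of 0.250 and 0.110 for the two intervals.
With no interference, expected double-crossover frequency = 0.250 × 0.110 = 0.02750.
Expected number = 0.02750 × 500 = 13.75 ≈ 14.

14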